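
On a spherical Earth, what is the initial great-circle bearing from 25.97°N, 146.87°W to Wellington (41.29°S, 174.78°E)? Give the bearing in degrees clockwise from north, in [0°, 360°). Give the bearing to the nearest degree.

Δλ = 174.78 − -146.87 = 321.65°; wrapped into (−180°, 180°]: -38.35°.
θ = atan2( sin Δλ · cos φ₂ , cos φ₁ · sin φ₂ − sin φ₁ · cos φ₂ · cos Δλ )
  = atan2(-0.46620, -0.85128) = -151.293° → normalised to [0°, 360°): 208.707°.

209°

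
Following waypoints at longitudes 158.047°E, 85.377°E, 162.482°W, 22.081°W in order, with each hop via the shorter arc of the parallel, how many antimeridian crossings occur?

Leg 1: +158.047° → +85.377°, shortest Δλ = -72.67° (west) — does not cross 180°.
Leg 2: +85.377° → -162.482°, shortest Δλ = 112.141° (east) — crosses 180°.
Leg 3: -162.482° → -22.081°, shortest Δλ = 140.401° (east) — does not cross 180°.
Total crossings: 1.

1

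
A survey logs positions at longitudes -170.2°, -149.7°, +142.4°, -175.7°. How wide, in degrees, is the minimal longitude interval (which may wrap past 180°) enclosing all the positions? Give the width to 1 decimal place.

67.9°

Sort the longitudes: -175.7°, -170.2°, -149.7°, +142.4°.
Eastward gaps between consecutive values (wrapping around): 5.5°, 20.5°, 292.1°, 41.9°.
Largest gap = 292.1° ⇒ minimal covering band is its complement: 360° − 292.1° = 67.9°.
Band runs from +142.4° eastward to -149.7°, crossing the antimeridian.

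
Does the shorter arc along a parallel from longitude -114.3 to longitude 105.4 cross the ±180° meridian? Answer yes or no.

Yes

Naïve |105.4 − -114.3| = 219.7° > 180°, so the shorter arc goes the other way round — across 180°.
Signed shortest Δλ = ((105.4 − -114.3 + 180) mod 360) − 180 = -140.3°.
Going west by 140.3° from -114.3° passes through 180° before reaching +105.4°.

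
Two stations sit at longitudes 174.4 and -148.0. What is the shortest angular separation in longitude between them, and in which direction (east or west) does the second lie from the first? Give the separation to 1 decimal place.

Raw difference: -148.0 − 174.4 = -322.4°.
Normalise into (−180°, 180°]: -322.4° + 360° = 37.6°.
Positive ⇒ the second point lies to the east; separation 37.6°.

37.6° east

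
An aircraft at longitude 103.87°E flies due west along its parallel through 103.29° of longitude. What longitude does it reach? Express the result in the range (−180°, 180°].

0.58°E

Start at +103.87°; shift −103.29° → +0.58°.
+0.58° already lies in (−180°, 180°].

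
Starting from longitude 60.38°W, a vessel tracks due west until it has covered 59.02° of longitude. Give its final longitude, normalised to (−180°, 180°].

119.40°W

Start at -60.38°; shift −59.02° → -119.40°.
-119.40° already lies in (−180°, 180°].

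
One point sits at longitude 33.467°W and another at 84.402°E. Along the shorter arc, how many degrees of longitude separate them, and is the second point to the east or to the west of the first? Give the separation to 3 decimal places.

117.869° east

Raw difference: 84.402 − -33.467 = 117.869°.
Normalise into (−180°, 180°]: 117.869° stays 117.869°.
Positive ⇒ the second point lies to the east; separation 117.869°.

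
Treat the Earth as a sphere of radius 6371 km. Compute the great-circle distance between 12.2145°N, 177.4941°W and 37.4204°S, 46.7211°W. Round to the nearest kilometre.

Δλ = -46.7211 − -177.4941 = 130.7730°.
Δφ = -37.4204 − 12.2145 = -49.6349°.
a = sin²(Δφ/2) + cos φ₁ · cos φ₂ · sin²(Δλ/2) = 0.817742.
c = 2·atan2(√a, √(1−a)) = 2.25943 rad → d = 6371·c ≈ 14394.84 km.

14395 km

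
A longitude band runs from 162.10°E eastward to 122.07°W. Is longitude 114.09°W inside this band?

Band width going east from +162.10° to -122.07°: ((-122.07 − 162.10) mod 360) = 75.83°.
Offset of -114.09° east of the west edge: ((-114.09 − 162.10) mod 360) = 83.81°.
83.81° > 75.83° ⇒ outside.

No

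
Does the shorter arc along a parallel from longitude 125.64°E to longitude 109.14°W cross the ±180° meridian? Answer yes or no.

Naïve |-109.14 − 125.64| = 234.78° > 180°, so the shorter arc goes the other way round — across 180°.
Signed shortest Δλ = ((-109.14 − 125.64 + 180) mod 360) − 180 = 125.22°.
Going east by 125.22° from +125.64° passes through 180° before reaching -109.14°.

Yes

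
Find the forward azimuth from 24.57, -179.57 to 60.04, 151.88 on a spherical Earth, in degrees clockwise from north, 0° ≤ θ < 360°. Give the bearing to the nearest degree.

Δλ = 151.88 − -179.57 = 331.45°; wrapped into (−180°, 180°]: -28.55°.
θ = atan2( sin Δλ · cos φ₂ , cos φ₁ · sin φ₂ − sin φ₁ · cos φ₂ · cos Δλ )
  = atan2(-0.23867, 0.60553) = -21.512° → normalised to [0°, 360°): 338.488°.

338°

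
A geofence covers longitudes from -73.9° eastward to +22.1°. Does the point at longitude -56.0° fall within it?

Band width going east from -73.9° to +22.1°: ((22.1 − -73.9) mod 360) = 96.0°.
Offset of -56.0° east of the west edge: ((-56.0 − -73.9) mod 360) = 17.9°.
17.9° ≤ 96.0° ⇒ inside.

Yes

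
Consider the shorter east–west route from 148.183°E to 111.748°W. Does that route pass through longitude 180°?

Naïve |-111.748 − 148.183| = 259.931° > 180°, so the shorter arc goes the other way round — across 180°.
Signed shortest Δλ = ((-111.748 − 148.183 + 180) mod 360) − 180 = 100.069°.
Going east by 100.069° from +148.183° passes through 180° before reaching -111.748°.

Yes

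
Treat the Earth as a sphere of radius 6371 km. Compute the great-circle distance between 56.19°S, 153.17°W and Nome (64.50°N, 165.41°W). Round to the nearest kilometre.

13461 km

Δλ = -165.41 − -153.17 = -12.24°.
Δφ = 64.50 − -56.19 = 120.69°.
a = sin²(Δφ/2) + cos φ₁ · cos φ₂ · sin²(Δλ/2) = 0.757919.
c = 2·atan2(√a, √(1−a)) = 2.11278 rad → d = 6371·c ≈ 13460.54 km.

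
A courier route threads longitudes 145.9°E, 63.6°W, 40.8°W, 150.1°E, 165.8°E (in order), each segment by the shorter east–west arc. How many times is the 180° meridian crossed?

Leg 1: +145.9° → -63.6°, shortest Δλ = 150.5° (east) — crosses 180°.
Leg 2: -63.6° → -40.8°, shortest Δλ = 22.8° (east) — does not cross 180°.
Leg 3: -40.8° → +150.1°, shortest Δλ = -169.1° (west) — crosses 180°.
Leg 4: +150.1° → +165.8°, shortest Δλ = 15.7° (east) — does not cross 180°.
Total crossings: 2.

2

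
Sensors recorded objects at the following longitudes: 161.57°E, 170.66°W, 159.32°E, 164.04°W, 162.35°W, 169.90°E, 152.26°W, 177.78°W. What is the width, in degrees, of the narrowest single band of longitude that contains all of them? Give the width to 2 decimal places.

Sort the longitudes: -177.78°, -170.66°, -164.04°, -162.35°, -152.26°, +159.32°, +161.57°, +169.90°.
Eastward gaps between consecutive values (wrapping around): 7.12°, 6.62°, 1.69°, 10.09°, 311.58°, 2.25°, 8.33°, 12.32°.
Largest gap = 311.58° ⇒ minimal covering band is its complement: 360° − 311.58° = 48.42°.
Band runs from +159.32° eastward to -152.26°, crossing the antimeridian.

48.42°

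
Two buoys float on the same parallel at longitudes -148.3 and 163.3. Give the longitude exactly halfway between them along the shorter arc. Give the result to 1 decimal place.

-172.5°

Signed shortest Δλ from -148.3° to +163.3° is -48.4°.
Midpoint longitude = -148.3° + (-48.4°)/2 = -148.3° − 24.2° = -172.5°.
(The naïve average (-148.3 + +163.3)/2 = 7.5° is on the wrong side of the globe.)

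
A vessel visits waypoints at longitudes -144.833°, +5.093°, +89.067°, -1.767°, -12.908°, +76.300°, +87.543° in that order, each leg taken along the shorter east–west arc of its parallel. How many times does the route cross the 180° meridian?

0

Leg 1: -144.833° → +5.093°, shortest Δλ = 149.926° (east) — does not cross 180°.
Leg 2: +5.093° → +89.067°, shortest Δλ = 83.974° (east) — does not cross 180°.
Leg 3: +89.067° → -1.767°, shortest Δλ = -90.834° (west) — does not cross 180°.
Leg 4: -1.767° → -12.908°, shortest Δλ = -11.141° (west) — does not cross 180°.
Leg 5: -12.908° → +76.300°, shortest Δλ = 89.208° (east) — does not cross 180°.
Leg 6: +76.300° → +87.543°, shortest Δλ = 11.243° (east) — does not cross 180°.
Total crossings: 0.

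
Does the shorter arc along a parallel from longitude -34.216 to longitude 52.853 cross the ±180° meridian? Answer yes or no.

Signed shortest Δλ = ((52.853 − -34.216 + 180) mod 360) − 180 = 87.069°.
Going east by 87.069° from -34.216° reaches +52.853° without touching 180°.

No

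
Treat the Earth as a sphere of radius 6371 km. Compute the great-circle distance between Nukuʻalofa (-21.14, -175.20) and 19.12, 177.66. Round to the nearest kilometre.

Δλ = 177.66 − -175.20 = 352.86°; wrapped into (−180°, 180°]: -7.14°.
Δφ = 19.12 − -21.14 = 40.26°.
a = sin²(Δφ/2) + cos φ₁ · cos φ₂ · sin²(Δλ/2) = 0.121857.
c = 2·atan2(√a, √(1−a)) = 0.71318 rad → d = 6371·c ≈ 4543.66 km.

4544 km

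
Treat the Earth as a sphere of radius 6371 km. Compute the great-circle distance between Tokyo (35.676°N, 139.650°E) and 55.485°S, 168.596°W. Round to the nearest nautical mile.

6081 nmi

Δλ = -168.596 − 139.650 = -308.246°; wrapped into (−180°, 180°]: 51.754°.
Δφ = -55.485 − 35.676 = -91.161°.
a = sin²(Δφ/2) + cos φ₁ · cos φ₂ · sin²(Δλ/2) = 0.597806.
c = 2·atan2(√a, √(1−a)) = 1.76768 rad → d = 6371·c ≈ 11261.87 km ≈ 6080.92 nmi.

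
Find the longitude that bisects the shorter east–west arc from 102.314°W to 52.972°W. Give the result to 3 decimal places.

Signed shortest Δλ from -102.314° to -52.972° is +49.342°.
Midpoint longitude = -102.314° + (+49.342°)/2 = -102.314° + 24.671° = -77.643°.

77.643°W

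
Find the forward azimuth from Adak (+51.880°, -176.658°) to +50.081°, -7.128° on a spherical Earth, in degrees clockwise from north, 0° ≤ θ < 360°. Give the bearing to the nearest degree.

Δλ = -7.128 − -176.658 = 169.530°.
θ = atan2( sin Δλ · cos φ₂ , cos φ₁ · sin φ₂ − sin φ₁ · cos φ₂ · cos Δλ )
  = atan2(0.11661, 0.96988) = 6.856° → normalised to [0°, 360°): 6.856°.

7°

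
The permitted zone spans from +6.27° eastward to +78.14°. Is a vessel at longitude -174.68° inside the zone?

Band width going east from +6.27° to +78.14°: ((78.14 − 6.27) mod 360) = 71.87°.
Offset of -174.68° east of the west edge: ((-174.68 − 6.27) mod 360) = 179.05°.
179.05° > 71.87° ⇒ outside.

No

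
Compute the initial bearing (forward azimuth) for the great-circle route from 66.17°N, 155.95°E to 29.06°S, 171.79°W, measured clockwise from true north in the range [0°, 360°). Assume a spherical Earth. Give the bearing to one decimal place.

Δλ = -171.79 − 155.95 = -327.74°; wrapped into (−180°, 180°]: 32.26°.
θ = atan2( sin Δλ · cos φ₂ , cos φ₁ · sin φ₂ − sin φ₁ · cos φ₂ · cos Δλ )
  = atan2(0.46657, -0.87241) = 151.862° → normalised to [0°, 360°): 151.862°.

151.9°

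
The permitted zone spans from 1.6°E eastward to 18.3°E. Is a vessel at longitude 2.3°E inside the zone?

Yes

Band width going east from +1.6° to +18.3°: ((18.3 − 1.6) mod 360) = 16.7°.
Offset of +2.3° east of the west edge: ((2.3 − 1.6) mod 360) = 0.7°.
0.7° ≤ 16.7° ⇒ inside.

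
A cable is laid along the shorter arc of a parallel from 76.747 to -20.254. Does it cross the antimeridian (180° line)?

Signed shortest Δλ = ((-20.254 − 76.747 + 180) mod 360) − 180 = -97.001°.
Going west by 97.001° from +76.747° reaches -20.254° without touching 180°.

No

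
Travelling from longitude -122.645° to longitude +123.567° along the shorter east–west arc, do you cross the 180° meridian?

Naïve |123.567 − -122.645| = 246.212° > 180°, so the shorter arc goes the other way round — across 180°.
Signed shortest Δλ = ((123.567 − -122.645 + 180) mod 360) − 180 = -113.788°.
Going west by 113.788° from -122.645° passes through 180° before reaching +123.567°.

Yes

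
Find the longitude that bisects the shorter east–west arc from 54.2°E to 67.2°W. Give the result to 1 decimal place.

Signed shortest Δλ from +54.2° to -67.2° is -121.4°.
Midpoint longitude = +54.2° + (-121.4°)/2 = +54.2° − 60.7° = -6.5°.

6.5°W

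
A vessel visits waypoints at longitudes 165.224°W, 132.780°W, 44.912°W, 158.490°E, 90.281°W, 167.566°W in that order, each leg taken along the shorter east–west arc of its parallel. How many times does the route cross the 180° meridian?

Leg 1: -165.224° → -132.780°, shortest Δλ = 32.444° (east) — does not cross 180°.
Leg 2: -132.780° → -44.912°, shortest Δλ = 87.868° (east) — does not cross 180°.
Leg 3: -44.912° → +158.490°, shortest Δλ = -156.598° (west) — crosses 180°.
Leg 4: +158.490° → -90.281°, shortest Δλ = 111.229° (east) — crosses 180°.
Leg 5: -90.281° → -167.566°, shortest Δλ = -77.285° (west) — does not cross 180°.
Total crossings: 2.

2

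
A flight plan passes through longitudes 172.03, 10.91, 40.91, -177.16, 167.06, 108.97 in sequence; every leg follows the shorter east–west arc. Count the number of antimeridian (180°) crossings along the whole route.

2

Leg 1: +172.03° → +10.91°, shortest Δλ = -161.12° (west) — does not cross 180°.
Leg 2: +10.91° → +40.91°, shortest Δλ = 30.0° (east) — does not cross 180°.
Leg 3: +40.91° → -177.16°, shortest Δλ = 141.93° (east) — crosses 180°.
Leg 4: -177.16° → +167.06°, shortest Δλ = -15.78° (west) — crosses 180°.
Leg 5: +167.06° → +108.97°, shortest Δλ = -58.09° (west) — does not cross 180°.
Total crossings: 2.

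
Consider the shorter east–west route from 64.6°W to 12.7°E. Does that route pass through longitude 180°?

Signed shortest Δλ = ((12.7 − -64.6 + 180) mod 360) − 180 = 77.3°.
Going east by 77.3° from -64.6° reaches +12.7° without touching 180°.

No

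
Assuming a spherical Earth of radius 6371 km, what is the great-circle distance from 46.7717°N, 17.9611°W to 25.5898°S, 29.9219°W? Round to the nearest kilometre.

Δλ = -29.9219 − -17.9611 = -11.9608°.
Δφ = -25.5898 − 46.7717 = -72.3615°.
a = sin²(Δφ/2) + cos φ₁ · cos φ₂ · sin²(Δλ/2) = 0.355200.
c = 2·atan2(√a, √(1−a)) = 1.27699 rad → d = 6371·c ≈ 8135.69 km.

8136 km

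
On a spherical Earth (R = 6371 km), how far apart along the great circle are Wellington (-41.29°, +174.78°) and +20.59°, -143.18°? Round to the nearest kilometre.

8131 km

Δλ = -143.18 − 174.78 = -317.96°; wrapped into (−180°, 180°]: 42.04°.
Δφ = 20.59 − -41.29 = 61.88°.
a = sin²(Δφ/2) + cos φ₁ · cos φ₂ · sin²(Δλ/2) = 0.354838.
c = 2·atan2(√a, √(1−a)) = 1.27623 rad → d = 6371·c ≈ 8130.87 km.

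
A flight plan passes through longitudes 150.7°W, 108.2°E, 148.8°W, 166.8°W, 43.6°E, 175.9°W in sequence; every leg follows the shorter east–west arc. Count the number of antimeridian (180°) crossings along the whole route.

Leg 1: -150.7° → +108.2°, shortest Δλ = -101.1° (west) — crosses 180°.
Leg 2: +108.2° → -148.8°, shortest Δλ = 103.0° (east) — crosses 180°.
Leg 3: -148.8° → -166.8°, shortest Δλ = -18.0° (west) — does not cross 180°.
Leg 4: -166.8° → +43.6°, shortest Δλ = -149.6° (west) — crosses 180°.
Leg 5: +43.6° → -175.9°, shortest Δλ = 140.5° (east) — crosses 180°.
Total crossings: 4.

4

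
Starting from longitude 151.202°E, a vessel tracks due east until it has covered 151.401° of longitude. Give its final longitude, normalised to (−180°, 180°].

57.397°W

Start at +151.202°; shift +151.401° → +302.603°.
+302.603° lies outside (−180°, 180°]; subtract 360° → -57.397°.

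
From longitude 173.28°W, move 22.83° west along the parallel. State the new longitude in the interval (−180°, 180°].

Start at -173.28°; shift −22.83° → -196.11°.
-196.11° lies outside (−180°, 180°]; add 360° → +163.89°.

163.89°E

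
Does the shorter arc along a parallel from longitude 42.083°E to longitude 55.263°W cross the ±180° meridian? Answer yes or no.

Signed shortest Δλ = ((-55.263 − 42.083 + 180) mod 360) − 180 = -97.346°.
Going west by 97.346° from +42.083° reaches -55.263° without touching 180°.

No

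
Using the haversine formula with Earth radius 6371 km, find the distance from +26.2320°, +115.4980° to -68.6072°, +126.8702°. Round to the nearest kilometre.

Δλ = 126.8702 − 115.4980 = 11.3722°.
Δφ = -68.6072 − 26.2320 = -94.8392°.
a = sin²(Δφ/2) + cos φ₁ · cos φ₂ · sin²(Δλ/2) = 0.545392.
c = 2·atan2(√a, √(1−a)) = 1.66170 rad → d = 6371·c ≈ 10586.72 km.

10587 km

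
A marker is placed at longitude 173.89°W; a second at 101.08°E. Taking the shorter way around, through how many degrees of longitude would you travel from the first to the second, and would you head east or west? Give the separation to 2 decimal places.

Raw difference: 101.08 − -173.89 = 274.97°.
Normalise into (−180°, 180°]: 274.97° − 360° = -85.03°.
Negative ⇒ the second point lies to the west; separation 85.03°.

85.03° west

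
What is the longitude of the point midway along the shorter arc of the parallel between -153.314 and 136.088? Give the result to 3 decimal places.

+171.387°

Signed shortest Δλ from -153.314° to +136.088° is -70.598°.
Midpoint longitude = -153.314° + (-70.598°)/2 = -153.314° − 35.299° = -188.613°.
Normalise into (−180°, 180°]: +171.387°.
(The naïve average (-153.314 + +136.088)/2 = -8.613° is on the wrong side of the globe.)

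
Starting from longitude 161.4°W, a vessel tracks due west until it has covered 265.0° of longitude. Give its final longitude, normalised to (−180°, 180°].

66.4°W

Start at -161.4°; shift −265.0° → -426.4°.
-426.4° lies outside (−180°, 180°]; add 360° → -66.4°.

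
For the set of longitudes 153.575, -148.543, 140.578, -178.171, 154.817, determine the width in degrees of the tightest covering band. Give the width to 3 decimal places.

Sort the longitudes: -178.171°, -148.543°, +140.578°, +153.575°, +154.817°.
Eastward gaps between consecutive values (wrapping around): 29.628°, 289.121°, 12.997°, 1.242°, 27.012°.
Largest gap = 289.121° ⇒ minimal covering band is its complement: 360° − 289.121° = 70.879°.
Band runs from +140.578° eastward to -148.543°, crossing the antimeridian.

70.879°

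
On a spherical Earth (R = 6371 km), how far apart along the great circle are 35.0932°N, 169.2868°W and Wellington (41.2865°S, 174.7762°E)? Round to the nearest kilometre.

8648 km

Δλ = 174.7762 − -169.2868 = 344.0630°; wrapped into (−180°, 180°]: -15.9370°.
Δφ = -41.2865 − 35.0932 = -76.3797°.
a = sin²(Δφ/2) + cos φ₁ · cos φ₂ · sin²(Δλ/2) = 0.394072.
c = 2·atan2(√a, √(1−a)) = 1.35732 rad → d = 6371·c ≈ 8647.51 km.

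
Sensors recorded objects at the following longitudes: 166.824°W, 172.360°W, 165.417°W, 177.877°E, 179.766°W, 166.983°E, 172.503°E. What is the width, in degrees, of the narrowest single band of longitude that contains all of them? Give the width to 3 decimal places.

Sort the longitudes: -179.766°, -172.360°, -166.824°, -165.417°, +166.983°, +172.503°, +177.877°.
Eastward gaps between consecutive values (wrapping around): 7.406°, 5.536°, 1.407°, 332.400°, 5.520°, 5.374°, 2.357°.
Largest gap = 332.400° ⇒ minimal covering band is its complement: 360° − 332.400° = 27.600°.
Band runs from +166.983° eastward to -165.417°, crossing the antimeridian.

27.600°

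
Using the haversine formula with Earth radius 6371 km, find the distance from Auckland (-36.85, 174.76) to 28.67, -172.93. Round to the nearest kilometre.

7398 km

Δλ = -172.93 − 174.76 = -347.69°; wrapped into (−180°, 180°]: 12.31°.
Δφ = 28.67 − -36.85 = 65.52°.
a = sin²(Δφ/2) + cos φ₁ · cos φ₂ · sin²(Δλ/2) = 0.300883.
c = 2·atan2(√a, √(1−a)) = 1.16121 rad → d = 6371·c ≈ 7398.05 km.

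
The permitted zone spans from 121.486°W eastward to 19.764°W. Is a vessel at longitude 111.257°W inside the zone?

Yes

Band width going east from -121.486° to -19.764°: ((-19.764 − -121.486) mod 360) = 101.722°.
Offset of -111.257° east of the west edge: ((-111.257 − -121.486) mod 360) = 10.229°.
10.229° ≤ 101.722° ⇒ inside.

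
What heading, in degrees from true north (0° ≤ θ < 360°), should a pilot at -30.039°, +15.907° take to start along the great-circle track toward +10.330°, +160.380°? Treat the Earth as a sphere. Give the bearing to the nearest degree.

Δλ = 160.380 − 15.907 = 144.473°.
θ = atan2( sin Δλ · cos φ₂ , cos φ₁ · sin φ₂ − sin φ₁ · cos φ₂ · cos Δλ )
  = atan2(0.57167, -0.24556) = 113.246° → normalised to [0°, 360°): 113.246°.

113°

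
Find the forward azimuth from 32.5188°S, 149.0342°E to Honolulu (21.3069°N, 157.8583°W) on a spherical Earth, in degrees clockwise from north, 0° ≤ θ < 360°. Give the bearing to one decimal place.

50.8°

Δλ = -157.8583 − 149.0342 = -306.8925°; wrapped into (−180°, 180°]: 53.1075°.
θ = atan2( sin Δλ · cos φ₂ , cos φ₁ · sin φ₂ − sin φ₁ · cos φ₂ · cos Δλ )
  = atan2(0.74510, 0.60705) = 50.829° → normalised to [0°, 360°): 50.829°.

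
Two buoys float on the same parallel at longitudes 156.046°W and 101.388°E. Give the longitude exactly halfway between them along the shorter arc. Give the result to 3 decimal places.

Signed shortest Δλ from -156.046° to +101.388° is -102.566°.
Midpoint longitude = -156.046° + (-102.566°)/2 = -156.046° − 51.283° = -207.329°.
Normalise into (−180°, 180°]: +152.671°.
(The naïve average (-156.046 + +101.388)/2 = -27.329° is on the wrong side of the globe.)

152.671°E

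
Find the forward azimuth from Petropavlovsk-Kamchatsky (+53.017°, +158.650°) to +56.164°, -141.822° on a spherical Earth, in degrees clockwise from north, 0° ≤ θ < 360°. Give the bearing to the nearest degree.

60°

Δλ = -141.822 − 158.650 = -300.472°; wrapped into (−180°, 180°]: 59.528°.
θ = atan2( sin Δλ · cos φ₂ , cos φ₁ · sin φ₂ − sin φ₁ · cos φ₂ · cos Δλ )
  = atan2(0.47991, 0.27413) = 60.265° → normalised to [0°, 360°): 60.265°.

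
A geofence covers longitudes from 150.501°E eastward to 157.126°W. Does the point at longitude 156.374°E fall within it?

Band width going east from +150.501° to -157.126°: ((-157.126 − 150.501) mod 360) = 52.373°.
Offset of +156.374° east of the west edge: ((156.374 − 150.501) mod 360) = 5.873°.
5.873° ≤ 52.373° ⇒ inside.

Yes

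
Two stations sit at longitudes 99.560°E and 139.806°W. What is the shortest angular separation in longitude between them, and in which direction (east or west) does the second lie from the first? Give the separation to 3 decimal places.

Raw difference: -139.806 − 99.560 = -239.366°.
Normalise into (−180°, 180°]: -239.366° + 360° = 120.634°.
Positive ⇒ the second point lies to the east; separation 120.634°.

120.634° east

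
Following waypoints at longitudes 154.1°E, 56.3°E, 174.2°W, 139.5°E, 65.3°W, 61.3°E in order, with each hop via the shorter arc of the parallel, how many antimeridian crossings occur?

3

Leg 1: +154.1° → +56.3°, shortest Δλ = -97.8° (west) — does not cross 180°.
Leg 2: +56.3° → -174.2°, shortest Δλ = 129.5° (east) — crosses 180°.
Leg 3: -174.2° → +139.5°, shortest Δλ = -46.3° (west) — crosses 180°.
Leg 4: +139.5° → -65.3°, shortest Δλ = 155.2° (east) — crosses 180°.
Leg 5: -65.3° → +61.3°, shortest Δλ = 126.6° (east) — does not cross 180°.
Total crossings: 3.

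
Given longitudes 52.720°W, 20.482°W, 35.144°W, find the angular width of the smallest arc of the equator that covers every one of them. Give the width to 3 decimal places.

Sort the longitudes: -52.720°, -35.144°, -20.482°.
Eastward gaps between consecutive values (wrapping around): 17.576°, 14.662°, 327.762°.
Largest gap = 327.762° ⇒ minimal covering band is its complement: 360° − 327.762° = 32.238°.
Band runs from -52.720° eastward to -20.482°.

32.238°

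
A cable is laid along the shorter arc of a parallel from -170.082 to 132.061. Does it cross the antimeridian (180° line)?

Naïve |132.061 − -170.082| = 302.143° > 180°, so the shorter arc goes the other way round — across 180°.
Signed shortest Δλ = ((132.061 − -170.082 + 180) mod 360) − 180 = -57.857°.
Going west by 57.857° from -170.082° passes through 180° before reaching +132.061°.

Yes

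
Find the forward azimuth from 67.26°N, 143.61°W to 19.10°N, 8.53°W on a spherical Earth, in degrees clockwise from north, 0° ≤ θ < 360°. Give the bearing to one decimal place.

Δλ = -8.53 − -143.61 = 135.08°.
θ = atan2( sin Δλ · cos φ₂ , cos φ₁ · sin φ₂ − sin φ₁ · cos φ₂ · cos Δλ )
  = atan2(0.66725, 0.74359) = 41.903° → normalised to [0°, 360°): 41.903°.

41.9°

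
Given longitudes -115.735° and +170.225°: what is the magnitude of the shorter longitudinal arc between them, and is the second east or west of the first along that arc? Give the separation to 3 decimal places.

Raw difference: 170.225 − -115.735 = 285.96°.
Normalise into (−180°, 180°]: 285.96° − 360° = -74.04°.
Negative ⇒ the second point lies to the west; separation 74.040°.

74.040° west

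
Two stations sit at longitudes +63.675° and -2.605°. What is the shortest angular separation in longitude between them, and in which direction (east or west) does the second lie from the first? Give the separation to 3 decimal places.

66.280° west

Raw difference: -2.605 − 63.675 = -66.28°.
Normalise into (−180°, 180°]: -66.28° stays -66.28°.
Negative ⇒ the second point lies to the west; separation 66.280°.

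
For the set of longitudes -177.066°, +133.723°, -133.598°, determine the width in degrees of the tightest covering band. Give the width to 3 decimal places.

Sort the longitudes: -177.066°, -133.598°, +133.723°.
Eastward gaps between consecutive values (wrapping around): 43.468°, 267.321°, 49.211°.
Largest gap = 267.321° ⇒ minimal covering band is its complement: 360° − 267.321° = 92.679°.
Band runs from +133.723° eastward to -133.598°, crossing the antimeridian.

92.679°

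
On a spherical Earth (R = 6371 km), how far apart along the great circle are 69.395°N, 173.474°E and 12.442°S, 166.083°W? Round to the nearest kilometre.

9239 km

Δλ = -166.083 − 173.474 = -339.557°; wrapped into (−180°, 180°]: 20.443°.
Δφ = -12.442 − 69.395 = -81.837°.
a = sin²(Δφ/2) + cos φ₁ · cos φ₂ · sin²(Δλ/2) = 0.439827.
c = 2·atan2(√a, √(1−a)) = 1.45016 rad → d = 6371·c ≈ 9238.95 km.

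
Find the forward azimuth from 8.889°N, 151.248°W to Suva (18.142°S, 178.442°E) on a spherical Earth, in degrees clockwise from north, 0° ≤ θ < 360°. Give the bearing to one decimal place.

227.8°

Δλ = 178.442 − -151.248 = 329.690°; wrapped into (−180°, 180°]: -30.310°.
θ = atan2( sin Δλ · cos φ₂ , cos φ₁ · sin φ₂ − sin φ₁ · cos φ₂ · cos Δλ )
  = atan2(-0.47959, -0.43440) = -132.170° → normalised to [0°, 360°): 227.830°.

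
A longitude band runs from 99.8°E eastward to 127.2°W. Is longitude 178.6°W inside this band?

Yes

Band width going east from +99.8° to -127.2°: ((-127.2 − 99.8) mod 360) = 133.0°.
Offset of -178.6° east of the west edge: ((-178.6 − 99.8) mod 360) = 81.6°.
81.6° ≤ 133.0° ⇒ inside.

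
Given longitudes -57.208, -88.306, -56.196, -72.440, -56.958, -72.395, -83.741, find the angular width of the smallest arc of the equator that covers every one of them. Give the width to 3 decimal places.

32.110°

Sort the longitudes: -88.306°, -83.741°, -72.440°, -72.395°, -57.208°, -56.958°, -56.196°.
Eastward gaps between consecutive values (wrapping around): 4.565°, 11.301°, 0.045°, 15.187°, 0.250°, 0.762°, 327.890°.
Largest gap = 327.890° ⇒ minimal covering band is its complement: 360° − 327.890° = 32.110°.
Band runs from -88.306° eastward to -56.196°.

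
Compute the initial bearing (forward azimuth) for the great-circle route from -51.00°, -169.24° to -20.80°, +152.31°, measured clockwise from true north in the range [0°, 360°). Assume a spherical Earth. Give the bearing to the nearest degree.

301°

Δλ = 152.31 − -169.24 = 321.55°; wrapped into (−180°, 180°]: -38.45°.
θ = atan2( sin Δλ · cos φ₂ , cos φ₁ · sin φ₂ − sin φ₁ · cos φ₂ · cos Δλ )
  = atan2(-0.58130, 0.34548) = -59.276° → normalised to [0°, 360°): 300.724°.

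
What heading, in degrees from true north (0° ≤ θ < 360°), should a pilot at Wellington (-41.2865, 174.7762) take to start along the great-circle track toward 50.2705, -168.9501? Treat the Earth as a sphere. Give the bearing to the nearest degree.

Δλ = -168.9501 − 174.7762 = -343.7263°; wrapped into (−180°, 180°]: 16.2737°.
θ = atan2( sin Δλ · cos φ₂ , cos φ₁ · sin φ₂ − sin φ₁ · cos φ₂ · cos Δλ )
  = atan2(0.17911, 0.98273) = 10.329° → normalised to [0°, 360°): 10.329°.

10°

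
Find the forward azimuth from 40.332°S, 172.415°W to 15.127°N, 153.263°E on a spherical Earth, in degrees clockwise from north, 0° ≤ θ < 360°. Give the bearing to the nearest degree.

Δλ = 153.263 − -172.415 = 325.678°; wrapped into (−180°, 180°]: -34.322°.
θ = atan2( sin Δλ · cos φ₂ , cos φ₁ · sin φ₂ − sin φ₁ · cos φ₂ · cos Δλ )
  = atan2(-0.54431, 0.71493) = -37.283° → normalised to [0°, 360°): 322.717°.

323°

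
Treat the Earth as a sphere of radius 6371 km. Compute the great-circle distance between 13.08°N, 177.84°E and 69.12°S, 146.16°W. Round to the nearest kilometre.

9565 km

Δλ = -146.16 − 177.84 = -324.00°; wrapped into (−180°, 180°]: 36.00°.
Δφ = -69.12 − 13.08 = -82.20°.
a = sin²(Δφ/2) + cos φ₁ · cos φ₂ · sin²(Δλ/2) = 0.465294.
c = 2·atan2(√a, √(1−a)) = 1.50133 rad → d = 6371·c ≈ 9564.96 km.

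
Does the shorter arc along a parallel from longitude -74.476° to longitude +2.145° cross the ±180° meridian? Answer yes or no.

No

Signed shortest Δλ = ((2.145 − -74.476 + 180) mod 360) − 180 = 76.621°.
Going east by 76.621° from -74.476° reaches +2.145° without touching 180°.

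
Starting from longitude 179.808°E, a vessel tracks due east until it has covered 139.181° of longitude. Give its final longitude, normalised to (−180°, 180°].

41.011°W

Start at +179.808°; shift +139.181° → +318.989°.
+318.989° lies outside (−180°, 180°]; subtract 360° → -41.011°.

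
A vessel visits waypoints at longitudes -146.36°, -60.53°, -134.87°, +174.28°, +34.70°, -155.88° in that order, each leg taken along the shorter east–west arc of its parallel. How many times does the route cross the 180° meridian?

Leg 1: -146.36° → -60.53°, shortest Δλ = 85.83° (east) — does not cross 180°.
Leg 2: -60.53° → -134.87°, shortest Δλ = -74.34° (west) — does not cross 180°.
Leg 3: -134.87° → +174.28°, shortest Δλ = -50.85° (west) — crosses 180°.
Leg 4: +174.28° → +34.70°, shortest Δλ = -139.58° (west) — does not cross 180°.
Leg 5: +34.70° → -155.88°, shortest Δλ = 169.42° (east) — crosses 180°.
Total crossings: 2.

2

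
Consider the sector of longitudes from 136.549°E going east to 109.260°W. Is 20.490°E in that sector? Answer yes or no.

No

Band width going east from +136.549° to -109.260°: ((-109.260 − 136.549) mod 360) = 114.191°.
Offset of +20.490° east of the west edge: ((20.490 − 136.549) mod 360) = 243.941°.
243.941° > 114.191° ⇒ outside.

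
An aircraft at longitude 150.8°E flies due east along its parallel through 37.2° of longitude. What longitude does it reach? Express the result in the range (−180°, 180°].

Start at +150.8°; shift +37.2° → +188.0°.
+188.0° lies outside (−180°, 180°]; subtract 360° → -172.0°.

172.0°W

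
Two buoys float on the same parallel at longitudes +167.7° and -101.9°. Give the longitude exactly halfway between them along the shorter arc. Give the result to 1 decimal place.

Signed shortest Δλ from +167.7° to -101.9° is +90.4°.
Midpoint longitude = +167.7° + (+90.4°)/2 = +167.7° + 45.2° = +212.9°.
Normalise into (−180°, 180°]: -147.1°.
(The naïve average (+167.7 + -101.9)/2 = 32.9° is on the wrong side of the globe.)

-147.1°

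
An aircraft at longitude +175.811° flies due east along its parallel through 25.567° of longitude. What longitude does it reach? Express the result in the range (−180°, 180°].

-158.622°

Start at +175.811°; shift +25.567° → +201.378°.
+201.378° lies outside (−180°, 180°]; subtract 360° → -158.622°.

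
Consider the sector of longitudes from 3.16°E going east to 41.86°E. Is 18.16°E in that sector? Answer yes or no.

Band width going east from +3.16° to +41.86°: ((41.86 − 3.16) mod 360) = 38.70°.
Offset of +18.16° east of the west edge: ((18.16 − 3.16) mod 360) = 15.00°.
15.00° ≤ 38.70° ⇒ inside.

Yes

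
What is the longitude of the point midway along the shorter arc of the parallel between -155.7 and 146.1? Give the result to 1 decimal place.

Signed shortest Δλ from -155.7° to +146.1° is -58.2°.
Midpoint longitude = -155.7° + (-58.2°)/2 = -155.7° − 29.1° = -184.8°.
Normalise into (−180°, 180°]: +175.2°.
(The naïve average (-155.7 + +146.1)/2 = -4.8° is on the wrong side of the globe.)

+175.2°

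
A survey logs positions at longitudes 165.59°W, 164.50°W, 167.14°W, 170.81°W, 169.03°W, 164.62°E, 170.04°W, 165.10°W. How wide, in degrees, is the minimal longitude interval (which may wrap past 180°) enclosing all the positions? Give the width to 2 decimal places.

30.88°

Sort the longitudes: -170.81°, -170.04°, -169.03°, -167.14°, -165.59°, -165.10°, -164.50°, +164.62°.
Eastward gaps between consecutive values (wrapping around): 0.77°, 1.01°, 1.89°, 1.55°, 0.49°, 0.60°, 329.12°, 24.57°.
Largest gap = 329.12° ⇒ minimal covering band is its complement: 360° − 329.12° = 30.88°.
Band runs from +164.62° eastward to -164.50°, crossing the antimeridian.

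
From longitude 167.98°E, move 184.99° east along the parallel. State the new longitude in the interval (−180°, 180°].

7.03°W

Start at +167.98°; shift +184.99° → +352.97°.
+352.97° lies outside (−180°, 180°]; subtract 360° → -7.03°.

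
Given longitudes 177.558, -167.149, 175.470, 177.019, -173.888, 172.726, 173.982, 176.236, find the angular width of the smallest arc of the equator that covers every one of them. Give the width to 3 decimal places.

20.125°

Sort the longitudes: -173.888°, -167.149°, +172.726°, +173.982°, +175.470°, +176.236°, +177.019°, +177.558°.
Eastward gaps between consecutive values (wrapping around): 6.739°, 339.875°, 1.256°, 1.488°, 0.766°, 0.783°, 0.539°, 8.554°.
Largest gap = 339.875° ⇒ minimal covering band is its complement: 360° − 339.875° = 20.125°.
Band runs from +172.726° eastward to -167.149°, crossing the antimeridian.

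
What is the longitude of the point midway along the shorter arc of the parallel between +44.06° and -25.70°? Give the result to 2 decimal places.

Signed shortest Δλ from +44.06° to -25.70° is -69.76°.
Midpoint longitude = +44.06° + (-69.76°)/2 = +44.06° − 34.88° = +9.18°.

+9.18°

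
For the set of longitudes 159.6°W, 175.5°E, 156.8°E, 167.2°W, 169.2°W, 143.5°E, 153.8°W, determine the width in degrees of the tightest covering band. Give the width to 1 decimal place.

62.7°

Sort the longitudes: -169.2°, -167.2°, -159.6°, -153.8°, +143.5°, +156.8°, +175.5°.
Eastward gaps between consecutive values (wrapping around): 2.0°, 7.6°, 5.8°, 297.3°, 13.3°, 18.7°, 15.3°.
Largest gap = 297.3° ⇒ minimal covering band is its complement: 360° − 297.3° = 62.7°.
Band runs from +143.5° eastward to -153.8°, crossing the antimeridian.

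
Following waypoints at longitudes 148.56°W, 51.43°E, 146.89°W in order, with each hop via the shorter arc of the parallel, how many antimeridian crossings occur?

Leg 1: -148.56° → +51.43°, shortest Δλ = -160.01° (west) — crosses 180°.
Leg 2: +51.43° → -146.89°, shortest Δλ = 161.68° (east) — crosses 180°.
Total crossings: 2.

2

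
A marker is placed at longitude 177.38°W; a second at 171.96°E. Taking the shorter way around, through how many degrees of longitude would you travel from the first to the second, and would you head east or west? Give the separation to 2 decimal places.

Raw difference: 171.96 − -177.38 = 349.34°.
Normalise into (−180°, 180°]: 349.34° − 360° = -10.66°.
Negative ⇒ the second point lies to the west; separation 10.66°.

10.66° west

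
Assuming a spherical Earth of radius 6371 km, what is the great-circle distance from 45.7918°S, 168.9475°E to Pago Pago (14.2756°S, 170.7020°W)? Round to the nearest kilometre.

3989 km

Δλ = -170.7020 − 168.9475 = -339.6495°; wrapped into (−180°, 180°]: 20.3505°.
Δφ = -14.2756 − -45.7918 = 31.5162°.
a = sin²(Δφ/2) + cos φ₁ · cos φ₂ · sin²(Δλ/2) = 0.094843.
c = 2·atan2(√a, √(1−a)) = 0.62611 rad → d = 6371·c ≈ 3988.93 km.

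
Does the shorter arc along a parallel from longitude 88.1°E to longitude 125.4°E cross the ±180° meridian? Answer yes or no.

Signed shortest Δλ = ((125.4 − 88.1 + 180) mod 360) − 180 = 37.3°.
Going east by 37.3° from +88.1° reaches +125.4° without touching 180°.

No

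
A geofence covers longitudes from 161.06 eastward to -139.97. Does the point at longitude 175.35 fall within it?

Yes

Band width going east from +161.06° to -139.97°: ((-139.97 − 161.06) mod 360) = 58.97°.
Offset of +175.35° east of the west edge: ((175.35 − 161.06) mod 360) = 14.29°.
14.29° ≤ 58.97° ⇒ inside.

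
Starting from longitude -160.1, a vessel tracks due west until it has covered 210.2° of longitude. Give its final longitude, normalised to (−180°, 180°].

-10.3°

Start at -160.1°; shift −210.2° → -370.3°.
-370.3° lies outside (−180°, 180°]; add 360° → -10.3°.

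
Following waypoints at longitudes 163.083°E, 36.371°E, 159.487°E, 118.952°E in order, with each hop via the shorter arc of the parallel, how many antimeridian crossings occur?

0

Leg 1: +163.083° → +36.371°, shortest Δλ = -126.712° (west) — does not cross 180°.
Leg 2: +36.371° → +159.487°, shortest Δλ = 123.116° (east) — does not cross 180°.
Leg 3: +159.487° → +118.952°, shortest Δλ = -40.535° (west) — does not cross 180°.
Total crossings: 0.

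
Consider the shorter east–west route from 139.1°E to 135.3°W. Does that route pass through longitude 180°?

Yes

Naïve |-135.3 − 139.1| = 274.4° > 180°, so the shorter arc goes the other way round — across 180°.
Signed shortest Δλ = ((-135.3 − 139.1 + 180) mod 360) − 180 = 85.6°.
Going east by 85.6° from +139.1° passes through 180° before reaching -135.3°.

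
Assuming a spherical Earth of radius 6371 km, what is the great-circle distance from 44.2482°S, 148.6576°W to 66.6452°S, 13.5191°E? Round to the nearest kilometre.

Δλ = 13.5191 − -148.6576 = 162.1767°.
Δφ = -66.6452 − -44.2482 = -22.3970°.
a = sin²(Δφ/2) + cos φ₁ · cos φ₂ · sin²(Δλ/2) = 0.314870.
c = 2·atan2(√a, √(1−a)) = 1.19151 rad → d = 6371·c ≈ 7591.10 km.

7591 km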